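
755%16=3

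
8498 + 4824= 13322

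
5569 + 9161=14730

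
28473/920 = 28473/920=30.95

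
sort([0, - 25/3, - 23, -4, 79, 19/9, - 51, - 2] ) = [ - 51, - 23, -25/3, - 4, - 2, 0,19/9,79]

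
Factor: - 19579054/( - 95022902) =11^1*13^( - 1 )*139^( - 1)*26293^( - 1)*889957^1 = 9789527/47511451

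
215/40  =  5+3/8= 5.38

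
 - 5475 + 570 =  - 4905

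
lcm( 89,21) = 1869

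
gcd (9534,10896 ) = 1362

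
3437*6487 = 22295819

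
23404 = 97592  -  74188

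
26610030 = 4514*5895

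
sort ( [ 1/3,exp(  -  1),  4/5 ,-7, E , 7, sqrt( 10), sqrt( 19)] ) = [ - 7, 1/3, exp( - 1),4/5, E,sqrt(10),sqrt( 19 ),7 ]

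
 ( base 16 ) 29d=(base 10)669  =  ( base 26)PJ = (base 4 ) 22131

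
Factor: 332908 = 2^2*83227^1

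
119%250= 119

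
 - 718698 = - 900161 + 181463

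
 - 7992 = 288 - 8280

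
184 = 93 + 91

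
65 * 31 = 2015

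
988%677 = 311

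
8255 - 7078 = 1177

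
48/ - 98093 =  - 1 + 98045/98093 = - 0.00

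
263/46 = 263/46 = 5.72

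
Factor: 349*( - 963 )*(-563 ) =189216981 =3^2*107^1*349^1 * 563^1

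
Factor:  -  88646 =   -  2^1*127^1*349^1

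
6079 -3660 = 2419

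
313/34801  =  313/34801 = 0.01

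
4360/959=4360/959 = 4.55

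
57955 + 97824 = 155779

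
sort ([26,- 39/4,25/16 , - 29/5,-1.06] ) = [ - 39/4 , - 29/5, - 1.06,25/16,26 ]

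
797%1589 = 797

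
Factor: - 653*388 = -253364 =- 2^2*97^1*653^1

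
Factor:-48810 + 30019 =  - 18791 = - 19^1*23^1*43^1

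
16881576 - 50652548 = -33770972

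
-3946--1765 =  - 2181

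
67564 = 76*889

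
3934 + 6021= 9955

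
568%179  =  31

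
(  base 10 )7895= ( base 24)dgn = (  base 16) 1ED7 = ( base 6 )100315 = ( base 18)166b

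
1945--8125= 10070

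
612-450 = 162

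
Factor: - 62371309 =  - 7^1 * 11^1*13^2 * 4793^1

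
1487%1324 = 163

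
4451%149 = 130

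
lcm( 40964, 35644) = 2744588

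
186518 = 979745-793227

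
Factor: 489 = 3^1 * 163^1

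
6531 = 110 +6421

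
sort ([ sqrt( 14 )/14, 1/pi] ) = [ sqrt(14)/14, 1/pi]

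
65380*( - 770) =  - 50342600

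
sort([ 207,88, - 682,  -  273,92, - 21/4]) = [ - 682, - 273, - 21/4,88 , 92 , 207]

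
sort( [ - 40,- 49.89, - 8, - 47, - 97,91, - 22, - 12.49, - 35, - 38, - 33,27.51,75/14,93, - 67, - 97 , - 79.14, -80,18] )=[-97,-97, - 80 ,  -  79.14, - 67, - 49.89, - 47, - 40, - 38,-35 , - 33, - 22, - 12.49, - 8,75/14,18, 27.51,91,93] 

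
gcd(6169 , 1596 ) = 1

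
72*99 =7128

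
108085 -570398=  - 462313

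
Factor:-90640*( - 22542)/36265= 408641376/7253= 2^5*3^1 * 11^1 * 13^1*17^2*103^1*7253^(-1)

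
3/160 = 3/160=0.02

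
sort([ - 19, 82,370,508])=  [ - 19, 82, 370, 508 ]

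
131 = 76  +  55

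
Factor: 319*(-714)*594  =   - 135293004 = -  2^2* 3^4*7^1*11^2 * 17^1 * 29^1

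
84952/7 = 12136 = 12136.00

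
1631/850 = 1 + 781/850 = 1.92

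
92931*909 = 84474279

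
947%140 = 107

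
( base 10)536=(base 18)1be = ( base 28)J4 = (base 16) 218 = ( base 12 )388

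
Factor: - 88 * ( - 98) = 8624 = 2^4 * 7^2 * 11^1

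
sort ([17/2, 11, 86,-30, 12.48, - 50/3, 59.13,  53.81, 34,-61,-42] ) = [ - 61,-42,-30,-50/3, 17/2, 11 , 12.48, 34, 53.81,59.13,86] 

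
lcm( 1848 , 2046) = 57288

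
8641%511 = 465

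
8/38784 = 1/4848 = 0.00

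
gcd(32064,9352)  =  1336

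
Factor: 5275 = 5^2*211^1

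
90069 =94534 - 4465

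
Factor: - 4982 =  - 2^1*47^1*53^1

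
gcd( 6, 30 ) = 6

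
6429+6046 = 12475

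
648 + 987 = 1635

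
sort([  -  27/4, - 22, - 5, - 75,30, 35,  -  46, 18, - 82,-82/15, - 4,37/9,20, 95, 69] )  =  [ - 82, - 75,-46,  -  22, - 27/4,-82/15,  -  5, - 4, 37/9, 18, 20, 30,35,69, 95] 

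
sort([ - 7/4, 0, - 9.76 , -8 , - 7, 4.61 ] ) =[ - 9.76, -8 , - 7,  -  7/4, 0,  4.61]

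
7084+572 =7656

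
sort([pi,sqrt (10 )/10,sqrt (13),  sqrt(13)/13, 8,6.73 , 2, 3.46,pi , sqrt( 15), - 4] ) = [-4 , sqrt(13)/13,sqrt( 10)/10,2,pi,pi,3.46,  sqrt(13 ) , sqrt (15),6.73 , 8] 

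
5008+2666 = 7674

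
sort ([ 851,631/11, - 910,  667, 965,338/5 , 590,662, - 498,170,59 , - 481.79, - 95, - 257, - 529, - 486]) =[-910, - 529, - 498, - 486,  -  481.79, - 257, - 95 , 631/11, 59, 338/5,170,590, 662,667,851, 965]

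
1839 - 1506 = 333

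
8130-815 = 7315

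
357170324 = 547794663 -190624339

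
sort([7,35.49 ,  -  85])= [ - 85, 7,35.49] 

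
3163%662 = 515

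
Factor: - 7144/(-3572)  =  2^1 = 2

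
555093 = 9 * 61677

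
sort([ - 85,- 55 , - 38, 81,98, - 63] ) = [ - 85, - 63, - 55, - 38,  81,98 ] 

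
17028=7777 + 9251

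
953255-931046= 22209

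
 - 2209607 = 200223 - 2409830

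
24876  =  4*6219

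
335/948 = 335/948 = 0.35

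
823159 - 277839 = 545320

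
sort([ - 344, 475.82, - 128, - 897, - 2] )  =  [  -  897, - 344, - 128, - 2, 475.82 ]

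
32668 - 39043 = - 6375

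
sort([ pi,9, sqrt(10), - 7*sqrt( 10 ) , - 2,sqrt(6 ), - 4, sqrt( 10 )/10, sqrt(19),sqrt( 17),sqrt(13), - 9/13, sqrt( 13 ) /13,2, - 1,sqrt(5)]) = [  -  7 *sqrt(10), - 4, - 2,-1, - 9/13, sqrt (13)/13, sqrt( 10)/10, 2,sqrt( 5), sqrt(6), pi, sqrt(10 ),sqrt( 13 ),sqrt(  17), sqrt( 19 ),  9 ]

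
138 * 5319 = 734022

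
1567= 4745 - 3178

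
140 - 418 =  - 278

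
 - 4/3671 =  - 4/3671 = - 0.00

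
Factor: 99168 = 2^5*3^1*1033^1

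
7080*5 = 35400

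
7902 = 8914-1012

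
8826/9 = 980+2/3 = 980.67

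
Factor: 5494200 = 2^3*3^1*5^2*9157^1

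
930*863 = 802590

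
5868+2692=8560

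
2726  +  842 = 3568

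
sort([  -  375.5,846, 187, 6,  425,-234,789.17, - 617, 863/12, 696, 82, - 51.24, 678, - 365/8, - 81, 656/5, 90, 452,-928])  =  [  -  928, - 617,- 375.5, - 234,-81, - 51.24, - 365/8, 6,863/12 , 82,  90, 656/5,187, 425, 452, 678, 696, 789.17, 846 ] 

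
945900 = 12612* 75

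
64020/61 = 64020/61   =  1049.51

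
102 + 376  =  478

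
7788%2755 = 2278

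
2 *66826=133652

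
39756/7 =5679 + 3/7=5679.43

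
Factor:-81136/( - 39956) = 20284/9989 = 2^2*7^( - 1 )* 11^1*461^1*1427^( - 1 )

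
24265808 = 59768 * 406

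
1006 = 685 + 321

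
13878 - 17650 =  - 3772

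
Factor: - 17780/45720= - 2^ ( - 1)*3^( - 2)*7^1  =  -7/18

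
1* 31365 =31365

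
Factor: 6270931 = 19^2* 29^1 * 599^1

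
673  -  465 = 208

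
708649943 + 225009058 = 933659001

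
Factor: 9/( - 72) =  -2^ ( - 3 ) = -1/8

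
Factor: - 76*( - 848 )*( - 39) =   -  2513472 = -2^6*3^1*13^1 * 19^1*53^1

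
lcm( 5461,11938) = 513334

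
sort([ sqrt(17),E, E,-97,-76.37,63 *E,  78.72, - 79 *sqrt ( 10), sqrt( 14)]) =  [ - 79 * sqrt( 10),- 97,-76.37,E, E , sqrt(14),  sqrt(17), 78.72, 63 * E]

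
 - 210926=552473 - 763399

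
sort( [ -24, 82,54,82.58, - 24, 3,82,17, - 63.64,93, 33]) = [-63.64,-24, - 24,3, 17,33, 54,  82,82, 82.58,93 ] 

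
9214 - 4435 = 4779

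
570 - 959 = -389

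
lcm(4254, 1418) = 4254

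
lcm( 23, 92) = 92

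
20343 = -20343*( - 1)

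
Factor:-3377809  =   - 59^1*57251^1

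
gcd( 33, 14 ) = 1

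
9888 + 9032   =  18920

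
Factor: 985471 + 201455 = 1186926 = 2^1*3^1*13^1*15217^1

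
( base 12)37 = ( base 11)3a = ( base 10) 43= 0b101011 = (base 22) 1L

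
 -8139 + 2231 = -5908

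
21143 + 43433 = 64576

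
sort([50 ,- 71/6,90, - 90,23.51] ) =[ - 90, - 71/6 , 23.51,50, 90] 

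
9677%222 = 131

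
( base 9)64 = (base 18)34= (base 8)72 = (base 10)58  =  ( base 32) 1Q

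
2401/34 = 2401/34 = 70.62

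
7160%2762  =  1636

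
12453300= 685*18180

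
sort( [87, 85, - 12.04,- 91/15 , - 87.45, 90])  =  [-87.45, - 12.04,  -  91/15, 85, 87 , 90]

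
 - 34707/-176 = 34707/176 = 197.20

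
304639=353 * 863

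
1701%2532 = 1701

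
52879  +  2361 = 55240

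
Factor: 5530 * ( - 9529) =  - 2^1*5^1*7^1*13^1*79^1*733^1=- 52695370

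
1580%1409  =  171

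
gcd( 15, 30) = 15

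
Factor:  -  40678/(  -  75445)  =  2^1*5^( - 1)*11^1*43^2*79^( - 1)*191^ ( - 1)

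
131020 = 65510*2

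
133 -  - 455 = 588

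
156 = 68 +88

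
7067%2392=2283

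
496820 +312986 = 809806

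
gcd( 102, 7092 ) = 6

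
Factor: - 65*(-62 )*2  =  2^2 * 5^1*13^1*31^1 = 8060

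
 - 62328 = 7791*(- 8) 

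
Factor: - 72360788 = -2^2*18090197^1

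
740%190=170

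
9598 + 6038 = 15636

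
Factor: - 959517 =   -  3^2*13^1*59^1 *139^1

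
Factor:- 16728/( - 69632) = 2^( - 9)*3^1  *41^1 = 123/512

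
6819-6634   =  185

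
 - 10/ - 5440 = 1/544 = 0.00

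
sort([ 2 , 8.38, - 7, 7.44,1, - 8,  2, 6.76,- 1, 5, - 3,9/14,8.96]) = [  -  8, - 7 , - 3, - 1, 9/14, 1,2,  2, 5,6.76,  7.44,8.38,8.96] 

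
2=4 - 2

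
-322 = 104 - 426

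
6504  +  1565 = 8069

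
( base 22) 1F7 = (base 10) 821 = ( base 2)1100110101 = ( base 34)o5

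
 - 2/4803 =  - 1+4801/4803 = - 0.00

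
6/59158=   3/29579 = 0.00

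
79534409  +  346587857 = 426122266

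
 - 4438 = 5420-9858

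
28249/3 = 9416+1/3 = 9416.33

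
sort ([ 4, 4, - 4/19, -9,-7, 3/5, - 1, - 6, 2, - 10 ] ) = [- 10,- 9, - 7 , - 6, -1,- 4/19, 3/5, 2, 4, 4] 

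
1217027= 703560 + 513467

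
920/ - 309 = - 920/309 =- 2.98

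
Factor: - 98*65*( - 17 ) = 2^1*5^1*7^2 *13^1*17^1=108290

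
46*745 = 34270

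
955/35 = 27 + 2/7 = 27.29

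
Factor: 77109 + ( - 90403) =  - 13294 =- 2^1* 17^2*  23^1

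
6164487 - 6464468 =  - 299981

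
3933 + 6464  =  10397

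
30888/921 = 33 + 165/307=33.54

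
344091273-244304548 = 99786725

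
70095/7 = 10013+4/7 = 10013.57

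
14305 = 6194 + 8111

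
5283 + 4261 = 9544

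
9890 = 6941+2949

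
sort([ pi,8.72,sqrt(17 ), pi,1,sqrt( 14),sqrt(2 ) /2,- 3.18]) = [ - 3.18,sqrt(2) /2,1,  pi,pi,sqrt(14),sqrt ( 17), 8.72 ]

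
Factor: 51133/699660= 2^(-2)*3^( - 2) *5^ (- 1)*13^ ( - 2)*23^( - 1)*51133^1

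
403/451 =403/451  =  0.89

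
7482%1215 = 192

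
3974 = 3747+227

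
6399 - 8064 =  - 1665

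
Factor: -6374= - 2^1*3187^1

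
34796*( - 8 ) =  - 278368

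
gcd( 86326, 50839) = 1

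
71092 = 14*5078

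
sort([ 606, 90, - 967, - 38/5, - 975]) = [ - 975, - 967, - 38/5, 90, 606 ]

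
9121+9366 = 18487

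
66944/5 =13388 + 4/5 = 13388.80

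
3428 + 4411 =7839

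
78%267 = 78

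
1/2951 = 1/2951=0.00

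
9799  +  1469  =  11268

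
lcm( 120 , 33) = 1320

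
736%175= 36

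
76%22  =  10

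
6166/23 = 6166/23 = 268.09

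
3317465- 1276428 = 2041037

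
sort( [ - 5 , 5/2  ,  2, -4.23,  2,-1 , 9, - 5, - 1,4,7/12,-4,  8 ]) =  [- 5, - 5, - 4.23, - 4,-1, - 1, 7/12,2,2,5/2,4,8, 9]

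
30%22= 8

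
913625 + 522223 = 1435848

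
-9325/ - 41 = 9325/41 = 227.44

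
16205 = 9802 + 6403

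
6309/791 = 7+772/791 = 7.98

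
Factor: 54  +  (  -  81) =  - 3^3 = - 27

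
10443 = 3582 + 6861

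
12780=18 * 710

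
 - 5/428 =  - 5/428 = - 0.01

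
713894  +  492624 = 1206518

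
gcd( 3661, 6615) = 7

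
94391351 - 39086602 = 55304749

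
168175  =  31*5425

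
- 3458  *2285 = -7901530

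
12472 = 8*1559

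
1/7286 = 1/7286 = 0.00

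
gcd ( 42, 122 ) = 2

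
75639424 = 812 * 93152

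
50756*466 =23652296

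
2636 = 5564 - 2928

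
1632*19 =31008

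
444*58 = 25752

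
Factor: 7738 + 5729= 13467 = 3^1 *67^2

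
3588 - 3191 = 397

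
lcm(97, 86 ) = 8342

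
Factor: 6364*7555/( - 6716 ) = -12020005/1679=- 5^1*23^( - 1)*37^1*43^1 *73^(  -  1 ) * 1511^1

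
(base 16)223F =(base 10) 8767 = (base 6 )104331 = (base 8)21077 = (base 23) gd4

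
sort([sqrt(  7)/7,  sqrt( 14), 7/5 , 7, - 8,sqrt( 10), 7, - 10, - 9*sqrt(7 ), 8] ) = [ - 9 * sqrt( 7 ), - 10, - 8,sqrt( 7)/7,  7/5,sqrt(10 ),sqrt( 14 ), 7, 7, 8 ] 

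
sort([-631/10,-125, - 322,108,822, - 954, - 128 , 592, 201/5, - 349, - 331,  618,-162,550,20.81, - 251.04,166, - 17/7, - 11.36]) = [ - 954, - 349, - 331, - 322, - 251.04,- 162, - 128, - 125, - 631/10, - 11.36, - 17/7, 20.81,201/5,108,166, 550,592,618,822]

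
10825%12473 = 10825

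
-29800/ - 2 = 14900+0/1 = 14900.00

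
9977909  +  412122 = 10390031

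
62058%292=154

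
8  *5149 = 41192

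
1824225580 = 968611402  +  855614178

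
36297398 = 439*82682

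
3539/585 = 6 + 29/585 = 6.05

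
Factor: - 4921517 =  - 17^1*23^1*41^1*307^1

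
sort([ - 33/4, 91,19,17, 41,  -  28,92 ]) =[ - 28,-33/4,17 , 19,41,91,92]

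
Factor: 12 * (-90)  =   - 1080 = - 2^3*3^3 * 5^1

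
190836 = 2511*76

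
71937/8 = 71937/8 = 8992.12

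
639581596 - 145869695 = 493711901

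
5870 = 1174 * 5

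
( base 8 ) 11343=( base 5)123320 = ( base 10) 4835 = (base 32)4N3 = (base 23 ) 935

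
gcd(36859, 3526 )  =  41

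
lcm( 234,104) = 936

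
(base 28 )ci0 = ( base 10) 9912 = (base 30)B0C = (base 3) 111121010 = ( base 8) 23270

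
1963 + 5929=7892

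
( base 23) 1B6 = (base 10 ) 788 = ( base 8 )1424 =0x314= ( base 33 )nt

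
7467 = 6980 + 487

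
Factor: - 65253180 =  - 2^2*3^1*5^1*1087553^1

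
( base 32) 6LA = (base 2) 1101010101010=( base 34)5UQ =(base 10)6826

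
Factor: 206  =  2^1 * 103^1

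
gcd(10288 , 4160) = 16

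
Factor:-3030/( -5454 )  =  5/9 = 3^(  -  2)*5^1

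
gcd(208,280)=8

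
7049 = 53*133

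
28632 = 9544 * 3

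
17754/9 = 5918/3 = 1972.67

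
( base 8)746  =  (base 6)2130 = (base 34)EA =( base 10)486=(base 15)226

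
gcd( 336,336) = 336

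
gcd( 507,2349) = 3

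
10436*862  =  8995832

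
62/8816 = 31/4408 = 0.01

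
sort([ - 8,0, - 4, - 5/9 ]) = [ - 8, - 4,-5/9,0 ] 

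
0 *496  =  0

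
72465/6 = 12077 + 1/2 =12077.50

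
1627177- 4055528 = -2428351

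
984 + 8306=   9290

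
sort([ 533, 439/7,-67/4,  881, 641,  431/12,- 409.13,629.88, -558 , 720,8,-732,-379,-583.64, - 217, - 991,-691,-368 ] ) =[ - 991,-732,-691, - 583.64  ,- 558,-409.13, - 379,-368, - 217, - 67/4, 8, 431/12, 439/7, 533, 629.88 , 641, 720 , 881]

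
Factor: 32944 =2^4*29^1*71^1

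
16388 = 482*34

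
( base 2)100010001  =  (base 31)8P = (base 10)273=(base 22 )c9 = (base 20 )dd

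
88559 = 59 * 1501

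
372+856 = 1228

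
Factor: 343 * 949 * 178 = 2^1 * 7^3*13^1*73^1*89^1= 57940246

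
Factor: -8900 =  - 2^2*5^2*89^1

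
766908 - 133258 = 633650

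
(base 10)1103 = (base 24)1LN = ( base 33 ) 10e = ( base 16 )44F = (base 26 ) 1gb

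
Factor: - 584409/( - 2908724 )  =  2^( - 2)*3^1*13^( - 1)*17^1* 61^ ( - 1)*131^ (-1)*1637^1   =  83487/415532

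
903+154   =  1057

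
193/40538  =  193/40538 = 0.00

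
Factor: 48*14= 2^5*3^1*7^1  =  672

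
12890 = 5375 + 7515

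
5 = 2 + 3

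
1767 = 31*57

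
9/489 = 3/163 = 0.02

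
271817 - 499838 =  - 228021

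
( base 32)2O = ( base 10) 88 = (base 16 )58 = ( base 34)2K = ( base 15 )5D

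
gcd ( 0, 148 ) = 148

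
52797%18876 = 15045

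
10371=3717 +6654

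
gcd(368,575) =23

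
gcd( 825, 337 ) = 1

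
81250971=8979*9049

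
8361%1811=1117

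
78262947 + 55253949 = 133516896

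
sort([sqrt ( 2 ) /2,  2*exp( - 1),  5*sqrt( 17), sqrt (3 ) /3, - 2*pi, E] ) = [-2*pi, sqrt( 3) /3, sqrt(2 )/2, 2*exp( - 1 ), E,5*sqrt( 17) ]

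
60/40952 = 15/10238  =  0.00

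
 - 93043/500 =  - 187 + 457/500 = - 186.09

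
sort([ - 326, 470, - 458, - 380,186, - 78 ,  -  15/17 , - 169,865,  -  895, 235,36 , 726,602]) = [ - 895, - 458, - 380,-326,  -  169, - 78 , - 15/17, 36, 186,235,  470 , 602 , 726,  865]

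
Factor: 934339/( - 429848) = -2^( - 3) * 7^1 * 127^1*1051^1*53731^( - 1)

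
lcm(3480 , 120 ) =3480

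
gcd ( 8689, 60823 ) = 8689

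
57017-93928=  - 36911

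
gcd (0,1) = 1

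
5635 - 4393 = 1242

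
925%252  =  169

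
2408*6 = 14448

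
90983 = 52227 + 38756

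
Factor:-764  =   - 2^2 * 191^1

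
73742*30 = 2212260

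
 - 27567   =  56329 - 83896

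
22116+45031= 67147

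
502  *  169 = 84838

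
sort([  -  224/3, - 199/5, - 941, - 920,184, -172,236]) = [ - 941, - 920 , - 172, - 224/3, - 199/5,  184,236] 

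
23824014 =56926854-33102840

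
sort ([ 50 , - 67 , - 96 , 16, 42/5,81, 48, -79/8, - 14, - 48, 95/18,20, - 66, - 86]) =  [ - 96, - 86, - 67 , - 66  , - 48, - 14, - 79/8,95/18,42/5 , 16 , 20 , 48 , 50,81 ]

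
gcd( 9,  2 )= 1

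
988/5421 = 76/417 = 0.18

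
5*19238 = 96190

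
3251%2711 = 540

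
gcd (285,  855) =285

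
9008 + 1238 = 10246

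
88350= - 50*( - 1767 )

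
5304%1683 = 255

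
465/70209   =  155/23403 =0.01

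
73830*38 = 2805540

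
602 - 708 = -106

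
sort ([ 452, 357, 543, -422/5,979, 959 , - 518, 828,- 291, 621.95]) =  [ - 518,-291,-422/5, 357, 452, 543,  621.95, 828, 959 , 979 ] 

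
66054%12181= 5149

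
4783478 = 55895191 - 51111713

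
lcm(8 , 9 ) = 72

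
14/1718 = 7/859  =  0.01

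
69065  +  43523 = 112588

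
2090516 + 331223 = 2421739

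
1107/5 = 1107/5 = 221.40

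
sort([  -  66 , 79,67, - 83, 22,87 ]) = [ - 83, - 66, 22,67, 79, 87 ]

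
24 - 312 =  - 288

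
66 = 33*2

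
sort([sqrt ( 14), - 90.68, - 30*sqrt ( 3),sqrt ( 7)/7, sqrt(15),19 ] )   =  [ - 90.68 , - 30*sqrt( 3 ), sqrt( 7)/7, sqrt( 14 ), sqrt ( 15 ), 19]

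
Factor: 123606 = 2^1*3^4*7^1*109^1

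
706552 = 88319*8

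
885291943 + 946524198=1831816141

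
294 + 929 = 1223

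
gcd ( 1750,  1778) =14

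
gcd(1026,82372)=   2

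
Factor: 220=2^2*5^1*11^1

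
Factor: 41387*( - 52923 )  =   - 3^1*13^1 * 23^1*59^1 *41387^1 = - 2190324201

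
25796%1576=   580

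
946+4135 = 5081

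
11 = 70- 59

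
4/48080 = 1/12020 = 0.00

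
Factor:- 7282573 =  - 7282573^1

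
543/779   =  543/779 = 0.70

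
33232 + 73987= 107219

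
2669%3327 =2669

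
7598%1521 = 1514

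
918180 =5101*180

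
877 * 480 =420960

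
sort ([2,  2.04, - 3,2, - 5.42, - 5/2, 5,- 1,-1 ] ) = [-5.42 , - 3, - 5/2 , - 1, - 1, 2, 2,2.04, 5 ]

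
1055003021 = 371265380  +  683737641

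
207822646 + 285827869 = 493650515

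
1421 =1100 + 321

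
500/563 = 500/563= 0.89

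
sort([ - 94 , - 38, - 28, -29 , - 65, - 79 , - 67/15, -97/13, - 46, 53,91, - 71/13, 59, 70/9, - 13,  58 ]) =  [ - 94,  -  79, - 65 , - 46,-38, - 29, - 28,-13, - 97/13 , - 71/13, - 67/15,70/9 , 53 , 58,59, 91]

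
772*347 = 267884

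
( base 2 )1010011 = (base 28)2r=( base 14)5d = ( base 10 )83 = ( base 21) 3k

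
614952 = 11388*54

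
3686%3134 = 552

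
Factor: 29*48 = 2^4*3^1* 29^1 = 1392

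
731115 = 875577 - 144462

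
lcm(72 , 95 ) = 6840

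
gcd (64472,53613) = 1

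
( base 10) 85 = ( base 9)104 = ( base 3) 10011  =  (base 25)3a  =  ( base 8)125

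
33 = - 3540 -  - 3573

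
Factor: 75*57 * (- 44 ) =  - 188100 = - 2^2*3^2*5^2*11^1*19^1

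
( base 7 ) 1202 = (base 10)443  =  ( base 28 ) fn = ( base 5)3233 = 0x1BB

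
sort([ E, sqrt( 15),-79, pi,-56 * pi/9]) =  [-79,-56*pi/9,E, pi , sqrt( 15)]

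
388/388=1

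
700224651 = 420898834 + 279325817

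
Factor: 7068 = 2^2*3^1*19^1*31^1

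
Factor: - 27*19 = - 513 = - 3^3 *19^1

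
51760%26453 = 25307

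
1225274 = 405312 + 819962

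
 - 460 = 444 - 904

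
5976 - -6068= 12044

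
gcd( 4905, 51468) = 3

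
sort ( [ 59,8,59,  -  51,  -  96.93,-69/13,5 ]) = [ - 96.93, - 51 , -69/13,5,8, 59, 59] 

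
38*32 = 1216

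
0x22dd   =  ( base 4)2023131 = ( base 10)8925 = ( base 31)98s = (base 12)51b9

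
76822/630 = 38411/315 = 121.94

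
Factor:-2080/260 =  - 2^3 = - 8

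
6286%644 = 490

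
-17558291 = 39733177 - 57291468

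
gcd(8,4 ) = 4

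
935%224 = 39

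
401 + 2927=3328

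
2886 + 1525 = 4411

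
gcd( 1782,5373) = 27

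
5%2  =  1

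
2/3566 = 1/1783  =  0.00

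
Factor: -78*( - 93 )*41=297414 = 2^1*3^2*13^1*31^1*41^1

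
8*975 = 7800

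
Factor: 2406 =2^1*3^1 * 401^1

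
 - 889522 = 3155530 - 4045052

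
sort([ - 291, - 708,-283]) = [ - 708, - 291, - 283 ]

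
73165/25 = 2926 + 3/5 = 2926.60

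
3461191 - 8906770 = -5445579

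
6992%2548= 1896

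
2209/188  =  47/4 = 11.75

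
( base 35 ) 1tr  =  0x8db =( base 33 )22N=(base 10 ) 2267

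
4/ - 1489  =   - 4/1489  =  - 0.00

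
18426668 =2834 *6502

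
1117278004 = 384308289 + 732969715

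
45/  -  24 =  - 15/8 = - 1.88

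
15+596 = 611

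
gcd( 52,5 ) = 1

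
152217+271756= 423973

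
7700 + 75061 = 82761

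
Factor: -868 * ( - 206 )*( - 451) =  - 2^3*7^1*11^1*31^1  *  41^1*103^1  =  - 80642408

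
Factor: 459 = 3^3*17^1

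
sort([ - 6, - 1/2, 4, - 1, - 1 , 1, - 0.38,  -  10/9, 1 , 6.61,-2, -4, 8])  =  [ - 6 , - 4, - 2 , - 10/9, - 1,-1, - 1/2, - 0.38, 1, 1,  4 , 6.61,8]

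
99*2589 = 256311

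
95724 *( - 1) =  - 95724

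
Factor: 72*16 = 1152 = 2^7*3^2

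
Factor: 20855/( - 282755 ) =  - 11^( - 1 ) * 43^1 * 53^ (-1) = -  43/583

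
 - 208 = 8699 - 8907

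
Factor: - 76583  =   - 13^1*43^1*137^1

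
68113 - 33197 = 34916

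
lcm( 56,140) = 280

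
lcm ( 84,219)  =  6132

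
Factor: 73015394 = 2^1*67^1*109^1*4999^1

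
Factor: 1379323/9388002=2^ ( - 1 )*3^ ( - 1)*11^1*13^(-1 )*23^ (-1) *37^1*3389^1*5233^(  -  1)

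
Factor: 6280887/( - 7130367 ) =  - 3^(- 1)*19^1*101^1*1091^1*792263^ ( - 1) = - 2093629/2376789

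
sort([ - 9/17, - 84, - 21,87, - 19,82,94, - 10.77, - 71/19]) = [ - 84, - 21, - 19, -10.77 , - 71/19 , -9/17 , 82,87,94]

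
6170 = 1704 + 4466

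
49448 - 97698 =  - 48250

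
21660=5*4332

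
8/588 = 2/147 = 0.01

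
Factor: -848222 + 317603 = -530619 = -3^1*83^1 * 2131^1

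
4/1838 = 2/919 = 0.00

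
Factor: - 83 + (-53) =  - 136  =  - 2^3*17^1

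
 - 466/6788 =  - 1  +  3161/3394 = - 0.07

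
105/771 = 35/257 = 0.14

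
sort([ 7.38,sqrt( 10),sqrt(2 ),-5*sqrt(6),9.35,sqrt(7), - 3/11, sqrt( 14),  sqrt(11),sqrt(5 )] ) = [ - 5*sqrt(6), - 3/11,sqrt (2),  sqrt ( 5 ),sqrt( 7 ),sqrt ( 10),sqrt(11),sqrt(14) , 7.38,9.35]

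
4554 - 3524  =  1030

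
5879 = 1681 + 4198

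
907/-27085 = - 1  +  26178/27085 = -0.03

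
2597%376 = 341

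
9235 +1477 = 10712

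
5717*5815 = 33244355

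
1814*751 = 1362314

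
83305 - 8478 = 74827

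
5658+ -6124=-466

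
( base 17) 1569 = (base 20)G39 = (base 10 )6469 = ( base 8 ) 14505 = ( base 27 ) 8NG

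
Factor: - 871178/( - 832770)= 435589/416385  =  3^( - 2)*5^(  -  1 )*7^1*11^1*19^( - 1 )*487^( - 1)*5657^1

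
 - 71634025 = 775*( - 92431 )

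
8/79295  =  8/79295 = 0.00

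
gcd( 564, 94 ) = 94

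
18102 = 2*9051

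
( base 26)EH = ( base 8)575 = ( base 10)381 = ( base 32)bt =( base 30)CL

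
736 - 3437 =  - 2701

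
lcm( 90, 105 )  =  630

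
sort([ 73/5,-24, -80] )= [-80,-24,73/5 ] 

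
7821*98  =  766458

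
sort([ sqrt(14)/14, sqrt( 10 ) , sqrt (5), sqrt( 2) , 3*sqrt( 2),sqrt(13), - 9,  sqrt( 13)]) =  [ - 9,sqrt(14)/14,sqrt( 2 ), sqrt(5 ) , sqrt( 10), sqrt(13 ), sqrt( 13), 3*sqrt ( 2)] 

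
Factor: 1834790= 2^1 * 5^1*183479^1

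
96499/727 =132 + 535/727=132.74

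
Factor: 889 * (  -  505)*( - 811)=5^1*7^1*101^1* 127^1*811^1 = 364094395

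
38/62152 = 19/31076= 0.00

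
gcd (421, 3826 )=1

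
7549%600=349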